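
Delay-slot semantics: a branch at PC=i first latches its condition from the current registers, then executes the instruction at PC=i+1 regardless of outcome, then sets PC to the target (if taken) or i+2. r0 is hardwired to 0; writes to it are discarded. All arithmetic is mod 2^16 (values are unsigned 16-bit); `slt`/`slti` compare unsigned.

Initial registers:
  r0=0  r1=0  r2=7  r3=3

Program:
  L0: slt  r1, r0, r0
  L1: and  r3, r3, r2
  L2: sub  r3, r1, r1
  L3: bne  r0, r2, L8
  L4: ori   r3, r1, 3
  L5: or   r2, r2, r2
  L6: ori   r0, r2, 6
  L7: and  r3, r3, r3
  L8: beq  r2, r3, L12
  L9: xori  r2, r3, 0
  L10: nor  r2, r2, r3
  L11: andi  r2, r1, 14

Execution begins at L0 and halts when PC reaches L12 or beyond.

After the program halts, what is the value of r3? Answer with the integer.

3

  step pc=0: slt  r1, r0, r0  regs=(0,0,7,3)
  step pc=1: and  r3, r3, r2  regs=(0,0,7,3)
  step pc=2: sub  r3, r1, r1  regs=(0,0,7,0)
  step pc=3: bne  r0, r2, L8  cond=T  regs=(0,0,7,0)
  step pc=4: ori   r3, r1, 3  regs=(0,0,7,3)
  step pc=8: beq  r2, r3, L12  cond=F  regs=(0,0,7,3)
  step pc=9: xori  r2, r3, 0  regs=(0,0,3,3)
  step pc=10: nor  r2, r2, r3  regs=(0,0,65532,3)
  step pc=11: andi  r2, r1, 14  regs=(0,0,0,3)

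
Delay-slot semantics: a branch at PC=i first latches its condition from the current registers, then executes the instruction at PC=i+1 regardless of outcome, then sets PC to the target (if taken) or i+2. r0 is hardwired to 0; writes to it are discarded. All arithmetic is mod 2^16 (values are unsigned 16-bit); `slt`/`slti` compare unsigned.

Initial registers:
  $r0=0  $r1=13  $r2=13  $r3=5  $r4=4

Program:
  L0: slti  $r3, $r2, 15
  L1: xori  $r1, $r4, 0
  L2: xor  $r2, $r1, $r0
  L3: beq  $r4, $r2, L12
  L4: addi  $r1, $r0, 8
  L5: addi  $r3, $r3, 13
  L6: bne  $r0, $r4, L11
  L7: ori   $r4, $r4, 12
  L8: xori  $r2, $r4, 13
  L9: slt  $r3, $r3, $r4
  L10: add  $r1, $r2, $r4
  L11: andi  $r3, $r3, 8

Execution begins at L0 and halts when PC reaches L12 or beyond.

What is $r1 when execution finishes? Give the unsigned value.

8

#0 slti  $r3, $r2, 15 ; 0/13/13/1/4
#1 xori  $r1, $r4, 0 ; 0/4/13/1/4
#2 xor  $r2, $r1, $r0 ; 0/4/4/1/4
#3 beq  $r4, $r2, L12 ; 0/4/4/1/4 ; →target
#4 addi  $r1, $r0, 8 ; 0/8/4/1/4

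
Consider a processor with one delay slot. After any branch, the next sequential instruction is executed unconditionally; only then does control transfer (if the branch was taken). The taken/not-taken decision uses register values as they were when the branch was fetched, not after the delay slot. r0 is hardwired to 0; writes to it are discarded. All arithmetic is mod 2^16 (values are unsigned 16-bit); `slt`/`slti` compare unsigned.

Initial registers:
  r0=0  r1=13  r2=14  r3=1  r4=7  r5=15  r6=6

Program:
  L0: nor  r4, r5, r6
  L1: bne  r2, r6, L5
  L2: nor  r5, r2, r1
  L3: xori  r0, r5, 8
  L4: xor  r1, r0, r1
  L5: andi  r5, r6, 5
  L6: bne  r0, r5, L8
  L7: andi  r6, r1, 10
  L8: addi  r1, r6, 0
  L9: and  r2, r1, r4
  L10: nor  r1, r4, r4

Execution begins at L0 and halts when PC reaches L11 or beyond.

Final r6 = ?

8

PC=0  nor  r4, r5, r6        | r0=0 r1=13 r2=14 r3=1 r4=65520 r5=15 r6=6
PC=1  bne  r2, r6, L5        | r0=0 r1=13 r2=14 r3=1 r4=65520 r5=15 r6=6  [TAKEN]
PC=2  nor  r5, r2, r1        | r0=0 r1=13 r2=14 r3=1 r4=65520 r5=65520 r6=6
PC=5  andi  r5, r6, 5        | r0=0 r1=13 r2=14 r3=1 r4=65520 r5=4 r6=6
PC=6  bne  r0, r5, L8        | r0=0 r1=13 r2=14 r3=1 r4=65520 r5=4 r6=6  [TAKEN]
PC=7  andi  r6, r1, 10       | r0=0 r1=13 r2=14 r3=1 r4=65520 r5=4 r6=8
PC=8  addi  r1, r6, 0        | r0=0 r1=8 r2=14 r3=1 r4=65520 r5=4 r6=8
PC=9  and  r2, r1, r4        | r0=0 r1=8 r2=0 r3=1 r4=65520 r5=4 r6=8
PC=10 nor  r1, r4, r4        | r0=0 r1=15 r2=0 r3=1 r4=65520 r5=4 r6=8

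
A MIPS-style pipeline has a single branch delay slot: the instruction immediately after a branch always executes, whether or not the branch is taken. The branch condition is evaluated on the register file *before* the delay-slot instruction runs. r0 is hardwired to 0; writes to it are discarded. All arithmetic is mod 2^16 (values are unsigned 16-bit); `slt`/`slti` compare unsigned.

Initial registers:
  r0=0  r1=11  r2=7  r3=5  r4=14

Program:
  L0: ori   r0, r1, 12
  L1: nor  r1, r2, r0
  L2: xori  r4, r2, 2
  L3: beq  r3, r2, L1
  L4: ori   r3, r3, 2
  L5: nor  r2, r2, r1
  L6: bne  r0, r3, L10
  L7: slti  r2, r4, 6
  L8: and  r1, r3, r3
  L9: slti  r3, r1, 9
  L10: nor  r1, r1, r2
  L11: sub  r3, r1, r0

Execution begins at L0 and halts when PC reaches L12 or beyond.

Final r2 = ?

1

#0 ori   r0, r1, 12 ; 0/11/7/5/14
#1 nor  r1, r2, r0 ; 0/65528/7/5/14
#2 xori  r4, r2, 2 ; 0/65528/7/5/5
#3 beq  r3, r2, L1 ; 0/65528/7/5/5 ; →fallthru
#4 ori   r3, r3, 2 ; 0/65528/7/7/5
#5 nor  r2, r2, r1 ; 0/65528/0/7/5
#6 bne  r0, r3, L10 ; 0/65528/0/7/5 ; →target
#7 slti  r2, r4, 6 ; 0/65528/1/7/5
#10 nor  r1, r1, r2 ; 0/6/1/7/5
#11 sub  r3, r1, r0 ; 0/6/1/6/5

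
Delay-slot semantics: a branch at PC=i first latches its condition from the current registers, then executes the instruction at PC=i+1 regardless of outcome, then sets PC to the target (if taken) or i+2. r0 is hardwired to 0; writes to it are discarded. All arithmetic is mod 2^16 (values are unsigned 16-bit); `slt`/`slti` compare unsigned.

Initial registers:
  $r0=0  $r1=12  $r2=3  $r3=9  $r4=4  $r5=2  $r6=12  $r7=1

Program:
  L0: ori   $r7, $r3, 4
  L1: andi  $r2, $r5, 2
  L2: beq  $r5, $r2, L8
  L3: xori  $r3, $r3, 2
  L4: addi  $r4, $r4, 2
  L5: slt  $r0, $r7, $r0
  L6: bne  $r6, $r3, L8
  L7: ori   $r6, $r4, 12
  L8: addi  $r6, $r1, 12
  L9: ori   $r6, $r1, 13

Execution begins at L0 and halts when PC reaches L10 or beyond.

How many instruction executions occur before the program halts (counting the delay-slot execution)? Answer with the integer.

  step pc=0: ori   $r7, $r3, 4  regs=(0,12,3,9,4,2,12,13)
  step pc=1: andi  $r2, $r5, 2  regs=(0,12,2,9,4,2,12,13)
  step pc=2: beq  $r5, $r2, L8  cond=T  regs=(0,12,2,9,4,2,12,13)
  step pc=3: xori  $r3, $r3, 2  regs=(0,12,2,11,4,2,12,13)
  step pc=8: addi  $r6, $r1, 12  regs=(0,12,2,11,4,2,24,13)
  step pc=9: ori   $r6, $r1, 13  regs=(0,12,2,11,4,2,13,13)

6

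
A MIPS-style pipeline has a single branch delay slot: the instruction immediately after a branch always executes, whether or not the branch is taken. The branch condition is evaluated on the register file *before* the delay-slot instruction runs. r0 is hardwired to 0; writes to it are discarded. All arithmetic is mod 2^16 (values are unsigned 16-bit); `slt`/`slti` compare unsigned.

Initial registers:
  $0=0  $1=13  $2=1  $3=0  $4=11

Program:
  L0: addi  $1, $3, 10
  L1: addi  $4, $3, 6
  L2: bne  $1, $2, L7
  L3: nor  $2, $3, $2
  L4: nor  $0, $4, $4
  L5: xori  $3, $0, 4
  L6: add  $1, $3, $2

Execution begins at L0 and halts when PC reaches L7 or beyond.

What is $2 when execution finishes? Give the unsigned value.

65534

PC=0  addi  $1, $3, 10       | $0=0 $1=10 $2=1 $3=0 $4=11
PC=1  addi  $4, $3, 6        | $0=0 $1=10 $2=1 $3=0 $4=6
PC=2  bne  $1, $2, L7        | $0=0 $1=10 $2=1 $3=0 $4=6  [TAKEN]
PC=3  nor  $2, $3, $2        | $0=0 $1=10 $2=65534 $3=0 $4=6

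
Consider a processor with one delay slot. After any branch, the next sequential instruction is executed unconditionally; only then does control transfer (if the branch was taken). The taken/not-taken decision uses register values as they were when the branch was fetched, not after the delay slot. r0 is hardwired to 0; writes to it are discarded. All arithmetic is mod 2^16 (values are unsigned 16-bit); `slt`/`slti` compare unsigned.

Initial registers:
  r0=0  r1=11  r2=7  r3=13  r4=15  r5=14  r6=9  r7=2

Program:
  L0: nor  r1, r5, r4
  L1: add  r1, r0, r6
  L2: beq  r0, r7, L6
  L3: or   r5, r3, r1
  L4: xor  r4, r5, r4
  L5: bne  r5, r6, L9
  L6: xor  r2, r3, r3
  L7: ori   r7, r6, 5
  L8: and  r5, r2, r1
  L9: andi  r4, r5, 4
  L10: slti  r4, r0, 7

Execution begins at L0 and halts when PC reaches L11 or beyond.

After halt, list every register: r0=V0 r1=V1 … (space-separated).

  step pc=0: nor  r1, r5, r4  regs=(0,65520,7,13,15,14,9,2)
  step pc=1: add  r1, r0, r6  regs=(0,9,7,13,15,14,9,2)
  step pc=2: beq  r0, r7, L6  cond=F  regs=(0,9,7,13,15,14,9,2)
  step pc=3: or   r5, r3, r1  regs=(0,9,7,13,15,13,9,2)
  step pc=4: xor  r4, r5, r4  regs=(0,9,7,13,2,13,9,2)
  step pc=5: bne  r5, r6, L9  cond=T  regs=(0,9,7,13,2,13,9,2)
  step pc=6: xor  r2, r3, r3  regs=(0,9,0,13,2,13,9,2)
  step pc=9: andi  r4, r5, 4  regs=(0,9,0,13,4,13,9,2)
  step pc=10: slti  r4, r0, 7  regs=(0,9,0,13,1,13,9,2)

r0=0 r1=9 r2=0 r3=13 r4=1 r5=13 r6=9 r7=2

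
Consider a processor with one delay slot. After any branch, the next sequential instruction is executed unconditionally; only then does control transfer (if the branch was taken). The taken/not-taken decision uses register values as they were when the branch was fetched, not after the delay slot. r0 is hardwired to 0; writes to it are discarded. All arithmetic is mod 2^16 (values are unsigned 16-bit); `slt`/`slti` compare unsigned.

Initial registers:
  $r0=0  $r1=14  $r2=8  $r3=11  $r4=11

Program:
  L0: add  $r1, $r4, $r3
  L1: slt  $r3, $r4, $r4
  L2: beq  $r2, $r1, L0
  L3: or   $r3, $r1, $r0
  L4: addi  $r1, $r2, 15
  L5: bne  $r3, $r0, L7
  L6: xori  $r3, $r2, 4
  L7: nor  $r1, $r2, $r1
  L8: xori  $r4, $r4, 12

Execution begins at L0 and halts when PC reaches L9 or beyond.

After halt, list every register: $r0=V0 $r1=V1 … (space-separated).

$r0=0 $r1=65504 $r2=8 $r3=12 $r4=7

  step pc=0: add  $r1, $r4, $r3  regs=(0,22,8,11,11)
  step pc=1: slt  $r3, $r4, $r4  regs=(0,22,8,0,11)
  step pc=2: beq  $r2, $r1, L0  cond=F  regs=(0,22,8,0,11)
  step pc=3: or   $r3, $r1, $r0  regs=(0,22,8,22,11)
  step pc=4: addi  $r1, $r2, 15  regs=(0,23,8,22,11)
  step pc=5: bne  $r3, $r0, L7  cond=T  regs=(0,23,8,22,11)
  step pc=6: xori  $r3, $r2, 4  regs=(0,23,8,12,11)
  step pc=7: nor  $r1, $r2, $r1  regs=(0,65504,8,12,11)
  step pc=8: xori  $r4, $r4, 12  regs=(0,65504,8,12,7)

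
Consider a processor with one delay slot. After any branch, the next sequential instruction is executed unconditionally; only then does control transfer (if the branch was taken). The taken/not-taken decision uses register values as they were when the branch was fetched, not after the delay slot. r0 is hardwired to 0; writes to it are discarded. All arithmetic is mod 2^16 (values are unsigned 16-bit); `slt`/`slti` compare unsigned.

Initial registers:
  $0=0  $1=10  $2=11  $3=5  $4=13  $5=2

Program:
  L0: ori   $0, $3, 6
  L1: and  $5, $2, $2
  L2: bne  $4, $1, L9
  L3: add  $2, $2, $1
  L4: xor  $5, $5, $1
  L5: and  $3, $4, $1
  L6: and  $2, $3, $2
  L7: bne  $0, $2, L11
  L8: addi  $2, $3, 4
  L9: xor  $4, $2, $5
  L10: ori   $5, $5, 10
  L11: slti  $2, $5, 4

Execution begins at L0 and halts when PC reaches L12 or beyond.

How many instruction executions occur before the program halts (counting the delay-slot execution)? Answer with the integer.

7

PC=0  ori   $0, $3, 6        | $0=0 $1=10 $2=11 $3=5 $4=13 $5=2
PC=1  and  $5, $2, $2        | $0=0 $1=10 $2=11 $3=5 $4=13 $5=11
PC=2  bne  $4, $1, L9        | $0=0 $1=10 $2=11 $3=5 $4=13 $5=11  [TAKEN]
PC=3  add  $2, $2, $1        | $0=0 $1=10 $2=21 $3=5 $4=13 $5=11
PC=9  xor  $4, $2, $5        | $0=0 $1=10 $2=21 $3=5 $4=30 $5=11
PC=10 ori   $5, $5, 10       | $0=0 $1=10 $2=21 $3=5 $4=30 $5=11
PC=11 slti  $2, $5, 4        | $0=0 $1=10 $2=0 $3=5 $4=30 $5=11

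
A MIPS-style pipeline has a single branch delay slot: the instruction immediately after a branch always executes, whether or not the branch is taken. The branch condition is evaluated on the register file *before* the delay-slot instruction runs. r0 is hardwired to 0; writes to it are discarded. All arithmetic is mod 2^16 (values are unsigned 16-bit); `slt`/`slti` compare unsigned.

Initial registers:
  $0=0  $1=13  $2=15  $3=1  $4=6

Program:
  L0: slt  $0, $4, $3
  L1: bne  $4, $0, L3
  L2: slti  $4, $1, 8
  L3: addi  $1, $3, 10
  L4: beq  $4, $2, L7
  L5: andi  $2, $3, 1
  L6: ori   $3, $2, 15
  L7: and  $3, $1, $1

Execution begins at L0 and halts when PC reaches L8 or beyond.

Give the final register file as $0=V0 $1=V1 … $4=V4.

[0] slt  $0, $4, $3  →  {$0:0, $1:13, $2:15, $3:1, $4:6}
[1] bne  $4, $0, L3  →  {$0:0, $1:13, $2:15, $3:1, $4:6}  ⟨branch taken⟩
[2] slti  $4, $1, 8  →  {$0:0, $1:13, $2:15, $3:1, $4:0}
[3] addi  $1, $3, 10  →  {$0:0, $1:11, $2:15, $3:1, $4:0}
[4] beq  $4, $2, L7  →  {$0:0, $1:11, $2:15, $3:1, $4:0}  ⟨branch fallthrough⟩
[5] andi  $2, $3, 1  →  {$0:0, $1:11, $2:1, $3:1, $4:0}
[6] ori   $3, $2, 15  →  {$0:0, $1:11, $2:1, $3:15, $4:0}
[7] and  $3, $1, $1  →  {$0:0, $1:11, $2:1, $3:11, $4:0}

$0=0 $1=11 $2=1 $3=11 $4=0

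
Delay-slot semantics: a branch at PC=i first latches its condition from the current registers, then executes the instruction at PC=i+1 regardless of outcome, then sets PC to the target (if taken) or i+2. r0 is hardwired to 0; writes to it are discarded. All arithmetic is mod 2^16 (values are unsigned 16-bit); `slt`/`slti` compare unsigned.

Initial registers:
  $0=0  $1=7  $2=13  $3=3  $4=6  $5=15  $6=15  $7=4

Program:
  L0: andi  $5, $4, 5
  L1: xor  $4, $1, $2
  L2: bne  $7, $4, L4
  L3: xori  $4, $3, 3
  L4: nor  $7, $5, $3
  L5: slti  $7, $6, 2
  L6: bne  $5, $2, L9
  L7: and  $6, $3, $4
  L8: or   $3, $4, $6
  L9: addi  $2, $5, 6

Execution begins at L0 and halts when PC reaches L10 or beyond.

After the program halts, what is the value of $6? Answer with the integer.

PC=0  andi  $5, $4, 5        | $0=0 $1=7 $2=13 $3=3 $4=6 $5=4 $6=15 $7=4
PC=1  xor  $4, $1, $2        | $0=0 $1=7 $2=13 $3=3 $4=10 $5=4 $6=15 $7=4
PC=2  bne  $7, $4, L4        | $0=0 $1=7 $2=13 $3=3 $4=10 $5=4 $6=15 $7=4  [TAKEN]
PC=3  xori  $4, $3, 3        | $0=0 $1=7 $2=13 $3=3 $4=0 $5=4 $6=15 $7=4
PC=4  nor  $7, $5, $3        | $0=0 $1=7 $2=13 $3=3 $4=0 $5=4 $6=15 $7=65528
PC=5  slti  $7, $6, 2        | $0=0 $1=7 $2=13 $3=3 $4=0 $5=4 $6=15 $7=0
PC=6  bne  $5, $2, L9        | $0=0 $1=7 $2=13 $3=3 $4=0 $5=4 $6=15 $7=0  [TAKEN]
PC=7  and  $6, $3, $4        | $0=0 $1=7 $2=13 $3=3 $4=0 $5=4 $6=0 $7=0
PC=9  addi  $2, $5, 6        | $0=0 $1=7 $2=10 $3=3 $4=0 $5=4 $6=0 $7=0

0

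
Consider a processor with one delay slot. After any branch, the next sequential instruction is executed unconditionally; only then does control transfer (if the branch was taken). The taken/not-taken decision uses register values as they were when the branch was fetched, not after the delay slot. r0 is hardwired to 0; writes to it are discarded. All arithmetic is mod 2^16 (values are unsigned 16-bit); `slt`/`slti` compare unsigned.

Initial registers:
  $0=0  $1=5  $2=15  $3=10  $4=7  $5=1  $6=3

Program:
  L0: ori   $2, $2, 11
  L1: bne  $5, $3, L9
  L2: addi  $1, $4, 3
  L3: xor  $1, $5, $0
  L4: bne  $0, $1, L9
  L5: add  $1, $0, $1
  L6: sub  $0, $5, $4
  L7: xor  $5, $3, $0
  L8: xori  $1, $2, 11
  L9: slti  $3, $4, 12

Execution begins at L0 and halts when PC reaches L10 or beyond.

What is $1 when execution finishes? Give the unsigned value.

10

  step pc=0: ori   $2, $2, 11  regs=(0,5,15,10,7,1,3)
  step pc=1: bne  $5, $3, L9  cond=T  regs=(0,5,15,10,7,1,3)
  step pc=2: addi  $1, $4, 3  regs=(0,10,15,10,7,1,3)
  step pc=9: slti  $3, $4, 12  regs=(0,10,15,1,7,1,3)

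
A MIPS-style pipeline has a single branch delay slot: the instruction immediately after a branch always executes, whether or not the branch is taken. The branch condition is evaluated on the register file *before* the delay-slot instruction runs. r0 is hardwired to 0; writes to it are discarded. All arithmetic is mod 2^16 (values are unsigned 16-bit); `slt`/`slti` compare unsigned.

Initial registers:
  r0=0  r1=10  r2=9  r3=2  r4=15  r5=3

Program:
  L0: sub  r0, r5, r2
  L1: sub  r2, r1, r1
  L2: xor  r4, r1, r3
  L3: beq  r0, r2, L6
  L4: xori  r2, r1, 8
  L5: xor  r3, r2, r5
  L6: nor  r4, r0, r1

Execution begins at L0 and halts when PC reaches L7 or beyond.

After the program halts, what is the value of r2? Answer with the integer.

2

  step pc=0: sub  r0, r5, r2  regs=(0,10,9,2,15,3)
  step pc=1: sub  r2, r1, r1  regs=(0,10,0,2,15,3)
  step pc=2: xor  r4, r1, r3  regs=(0,10,0,2,8,3)
  step pc=3: beq  r0, r2, L6  cond=T  regs=(0,10,0,2,8,3)
  step pc=4: xori  r2, r1, 8  regs=(0,10,2,2,8,3)
  step pc=6: nor  r4, r0, r1  regs=(0,10,2,2,65525,3)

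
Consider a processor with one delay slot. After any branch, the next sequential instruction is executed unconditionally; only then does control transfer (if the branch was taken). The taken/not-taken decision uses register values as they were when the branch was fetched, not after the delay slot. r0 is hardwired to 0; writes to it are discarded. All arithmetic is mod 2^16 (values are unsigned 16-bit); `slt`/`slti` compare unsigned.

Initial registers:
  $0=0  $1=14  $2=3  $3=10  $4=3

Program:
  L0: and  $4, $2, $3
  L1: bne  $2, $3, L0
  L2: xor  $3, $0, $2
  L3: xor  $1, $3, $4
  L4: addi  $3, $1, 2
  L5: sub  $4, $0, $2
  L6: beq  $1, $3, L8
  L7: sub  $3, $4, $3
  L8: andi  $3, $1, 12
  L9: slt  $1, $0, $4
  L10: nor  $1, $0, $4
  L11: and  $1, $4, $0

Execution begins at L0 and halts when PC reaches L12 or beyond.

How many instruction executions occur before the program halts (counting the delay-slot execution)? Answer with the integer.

15

  step pc=0: and  $4, $2, $3  regs=(0,14,3,10,2)
  step pc=1: bne  $2, $3, L0  cond=T  regs=(0,14,3,10,2)
  step pc=2: xor  $3, $0, $2  regs=(0,14,3,3,2)
  step pc=0: and  $4, $2, $3  regs=(0,14,3,3,3)
  step pc=1: bne  $2, $3, L0  cond=F  regs=(0,14,3,3,3)
  step pc=2: xor  $3, $0, $2  regs=(0,14,3,3,3)
  step pc=3: xor  $1, $3, $4  regs=(0,0,3,3,3)
  step pc=4: addi  $3, $1, 2  regs=(0,0,3,2,3)
  step pc=5: sub  $4, $0, $2  regs=(0,0,3,2,65533)
  step pc=6: beq  $1, $3, L8  cond=F  regs=(0,0,3,2,65533)
  step pc=7: sub  $3, $4, $3  regs=(0,0,3,65531,65533)
  step pc=8: andi  $3, $1, 12  regs=(0,0,3,0,65533)
  step pc=9: slt  $1, $0, $4  regs=(0,1,3,0,65533)
  step pc=10: nor  $1, $0, $4  regs=(0,2,3,0,65533)
  step pc=11: and  $1, $4, $0  regs=(0,0,3,0,65533)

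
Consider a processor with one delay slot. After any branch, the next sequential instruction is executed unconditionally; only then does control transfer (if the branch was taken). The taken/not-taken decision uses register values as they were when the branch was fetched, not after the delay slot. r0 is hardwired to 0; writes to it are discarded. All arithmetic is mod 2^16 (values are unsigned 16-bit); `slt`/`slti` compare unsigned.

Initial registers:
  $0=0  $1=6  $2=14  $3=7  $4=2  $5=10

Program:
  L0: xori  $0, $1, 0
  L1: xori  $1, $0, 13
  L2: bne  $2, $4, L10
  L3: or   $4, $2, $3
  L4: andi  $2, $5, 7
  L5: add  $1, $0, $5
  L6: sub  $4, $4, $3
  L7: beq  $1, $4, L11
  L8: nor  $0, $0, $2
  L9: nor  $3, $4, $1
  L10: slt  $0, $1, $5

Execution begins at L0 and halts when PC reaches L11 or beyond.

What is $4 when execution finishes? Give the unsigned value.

15

#0 xori  $0, $1, 0 ; 0/6/14/7/2/10
#1 xori  $1, $0, 13 ; 0/13/14/7/2/10
#2 bne  $2, $4, L10 ; 0/13/14/7/2/10 ; →target
#3 or   $4, $2, $3 ; 0/13/14/7/15/10
#10 slt  $0, $1, $5 ; 0/13/14/7/15/10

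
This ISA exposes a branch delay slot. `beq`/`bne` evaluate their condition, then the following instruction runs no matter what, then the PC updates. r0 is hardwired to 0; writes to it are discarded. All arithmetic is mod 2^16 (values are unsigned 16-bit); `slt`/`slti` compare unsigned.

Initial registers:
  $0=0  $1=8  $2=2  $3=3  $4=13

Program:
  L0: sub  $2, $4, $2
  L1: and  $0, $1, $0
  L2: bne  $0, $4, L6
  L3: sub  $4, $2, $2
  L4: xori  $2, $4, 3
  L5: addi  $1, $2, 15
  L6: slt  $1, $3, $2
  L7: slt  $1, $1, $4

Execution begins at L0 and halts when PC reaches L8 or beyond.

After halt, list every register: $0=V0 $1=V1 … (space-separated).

#0 sub  $2, $4, $2 ; 0/8/11/3/13
#1 and  $0, $1, $0 ; 0/8/11/3/13
#2 bne  $0, $4, L6 ; 0/8/11/3/13 ; →target
#3 sub  $4, $2, $2 ; 0/8/11/3/0
#6 slt  $1, $3, $2 ; 0/1/11/3/0
#7 slt  $1, $1, $4 ; 0/0/11/3/0

$0=0 $1=0 $2=11 $3=3 $4=0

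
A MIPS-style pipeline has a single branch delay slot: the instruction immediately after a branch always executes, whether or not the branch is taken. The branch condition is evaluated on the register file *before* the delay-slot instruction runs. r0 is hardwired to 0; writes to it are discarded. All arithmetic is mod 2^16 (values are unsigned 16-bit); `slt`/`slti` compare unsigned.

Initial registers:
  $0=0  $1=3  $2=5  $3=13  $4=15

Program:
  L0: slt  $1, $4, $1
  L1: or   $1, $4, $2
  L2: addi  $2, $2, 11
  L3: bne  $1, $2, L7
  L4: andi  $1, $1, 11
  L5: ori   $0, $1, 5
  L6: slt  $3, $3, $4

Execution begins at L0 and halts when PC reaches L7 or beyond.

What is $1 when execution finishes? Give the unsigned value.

11

PC=0  slt  $1, $4, $1        | $0=0 $1=0 $2=5 $3=13 $4=15
PC=1  or   $1, $4, $2        | $0=0 $1=15 $2=5 $3=13 $4=15
PC=2  addi  $2, $2, 11       | $0=0 $1=15 $2=16 $3=13 $4=15
PC=3  bne  $1, $2, L7        | $0=0 $1=15 $2=16 $3=13 $4=15  [TAKEN]
PC=4  andi  $1, $1, 11       | $0=0 $1=11 $2=16 $3=13 $4=15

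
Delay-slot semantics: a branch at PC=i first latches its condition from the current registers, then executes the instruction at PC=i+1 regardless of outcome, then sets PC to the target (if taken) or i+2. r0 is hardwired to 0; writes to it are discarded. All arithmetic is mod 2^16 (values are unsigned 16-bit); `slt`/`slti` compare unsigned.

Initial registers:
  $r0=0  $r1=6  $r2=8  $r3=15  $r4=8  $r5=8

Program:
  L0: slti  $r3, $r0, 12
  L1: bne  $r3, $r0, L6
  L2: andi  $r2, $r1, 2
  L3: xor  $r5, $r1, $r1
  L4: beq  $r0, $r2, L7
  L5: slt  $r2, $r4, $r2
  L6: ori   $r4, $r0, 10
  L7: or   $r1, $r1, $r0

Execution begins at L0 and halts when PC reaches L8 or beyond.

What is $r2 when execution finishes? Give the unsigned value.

#0 slti  $r3, $r0, 12 ; 0/6/8/1/8/8
#1 bne  $r3, $r0, L6 ; 0/6/8/1/8/8 ; →target
#2 andi  $r2, $r1, 2 ; 0/6/2/1/8/8
#6 ori   $r4, $r0, 10 ; 0/6/2/1/10/8
#7 or   $r1, $r1, $r0 ; 0/6/2/1/10/8

2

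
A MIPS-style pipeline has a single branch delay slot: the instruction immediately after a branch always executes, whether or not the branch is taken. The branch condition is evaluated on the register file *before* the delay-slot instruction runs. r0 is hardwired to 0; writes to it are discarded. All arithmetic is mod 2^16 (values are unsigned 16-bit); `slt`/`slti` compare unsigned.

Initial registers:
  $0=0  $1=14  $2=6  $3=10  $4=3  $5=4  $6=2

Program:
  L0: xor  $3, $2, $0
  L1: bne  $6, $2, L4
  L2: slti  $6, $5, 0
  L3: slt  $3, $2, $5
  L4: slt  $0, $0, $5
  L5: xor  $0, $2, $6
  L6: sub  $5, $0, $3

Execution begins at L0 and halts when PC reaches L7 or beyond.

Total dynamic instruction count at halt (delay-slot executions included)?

#0 xor  $3, $2, $0 ; 0/14/6/6/3/4/2
#1 bne  $6, $2, L4 ; 0/14/6/6/3/4/2 ; →target
#2 slti  $6, $5, 0 ; 0/14/6/6/3/4/0
#4 slt  $0, $0, $5 ; 0/14/6/6/3/4/0
#5 xor  $0, $2, $6 ; 0/14/6/6/3/4/0
#6 sub  $5, $0, $3 ; 0/14/6/6/3/65530/0

6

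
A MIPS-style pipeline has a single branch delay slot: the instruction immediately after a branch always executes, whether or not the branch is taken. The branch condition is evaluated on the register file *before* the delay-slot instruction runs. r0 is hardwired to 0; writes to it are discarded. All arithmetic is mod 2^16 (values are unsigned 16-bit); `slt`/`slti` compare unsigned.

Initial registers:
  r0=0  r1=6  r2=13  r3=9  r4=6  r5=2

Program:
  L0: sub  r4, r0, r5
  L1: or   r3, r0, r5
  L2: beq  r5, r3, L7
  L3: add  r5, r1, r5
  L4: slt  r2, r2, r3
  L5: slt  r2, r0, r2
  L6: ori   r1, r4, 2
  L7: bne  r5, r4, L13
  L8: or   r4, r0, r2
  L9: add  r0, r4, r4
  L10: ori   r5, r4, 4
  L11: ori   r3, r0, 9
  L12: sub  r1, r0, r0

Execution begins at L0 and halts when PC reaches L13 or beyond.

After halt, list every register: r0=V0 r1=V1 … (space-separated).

#0 sub  r4, r0, r5 ; 0/6/13/9/65534/2
#1 or   r3, r0, r5 ; 0/6/13/2/65534/2
#2 beq  r5, r3, L7 ; 0/6/13/2/65534/2 ; →target
#3 add  r5, r1, r5 ; 0/6/13/2/65534/8
#7 bne  r5, r4, L13 ; 0/6/13/2/65534/8 ; →target
#8 or   r4, r0, r2 ; 0/6/13/2/13/8

r0=0 r1=6 r2=13 r3=2 r4=13 r5=8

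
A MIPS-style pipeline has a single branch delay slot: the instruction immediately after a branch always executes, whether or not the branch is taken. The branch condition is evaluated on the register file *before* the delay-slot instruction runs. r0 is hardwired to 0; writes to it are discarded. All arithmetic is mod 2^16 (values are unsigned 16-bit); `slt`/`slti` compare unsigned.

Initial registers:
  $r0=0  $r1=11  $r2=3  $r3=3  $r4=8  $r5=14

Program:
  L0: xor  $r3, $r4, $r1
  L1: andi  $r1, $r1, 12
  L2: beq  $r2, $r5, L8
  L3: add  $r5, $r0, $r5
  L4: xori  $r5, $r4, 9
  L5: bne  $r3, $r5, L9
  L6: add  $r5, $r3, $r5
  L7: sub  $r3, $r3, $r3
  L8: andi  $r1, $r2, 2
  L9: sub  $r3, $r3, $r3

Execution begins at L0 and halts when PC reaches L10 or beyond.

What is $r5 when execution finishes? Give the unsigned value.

4

#0 xor  $r3, $r4, $r1 ; 0/11/3/3/8/14
#1 andi  $r1, $r1, 12 ; 0/8/3/3/8/14
#2 beq  $r2, $r5, L8 ; 0/8/3/3/8/14 ; →fallthru
#3 add  $r5, $r0, $r5 ; 0/8/3/3/8/14
#4 xori  $r5, $r4, 9 ; 0/8/3/3/8/1
#5 bne  $r3, $r5, L9 ; 0/8/3/3/8/1 ; →target
#6 add  $r5, $r3, $r5 ; 0/8/3/3/8/4
#9 sub  $r3, $r3, $r3 ; 0/8/3/0/8/4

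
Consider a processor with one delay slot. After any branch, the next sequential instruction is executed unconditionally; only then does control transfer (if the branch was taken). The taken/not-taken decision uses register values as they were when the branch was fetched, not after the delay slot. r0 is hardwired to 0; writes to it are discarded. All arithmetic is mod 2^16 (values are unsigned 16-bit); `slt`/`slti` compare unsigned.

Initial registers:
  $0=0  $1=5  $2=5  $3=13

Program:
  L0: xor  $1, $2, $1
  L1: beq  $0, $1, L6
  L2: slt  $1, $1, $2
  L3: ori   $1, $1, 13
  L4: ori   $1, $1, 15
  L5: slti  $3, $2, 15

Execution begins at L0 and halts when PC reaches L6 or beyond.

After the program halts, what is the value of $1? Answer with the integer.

1

  step pc=0: xor  $1, $2, $1  regs=(0,0,5,13)
  step pc=1: beq  $0, $1, L6  cond=T  regs=(0,0,5,13)
  step pc=2: slt  $1, $1, $2  regs=(0,1,5,13)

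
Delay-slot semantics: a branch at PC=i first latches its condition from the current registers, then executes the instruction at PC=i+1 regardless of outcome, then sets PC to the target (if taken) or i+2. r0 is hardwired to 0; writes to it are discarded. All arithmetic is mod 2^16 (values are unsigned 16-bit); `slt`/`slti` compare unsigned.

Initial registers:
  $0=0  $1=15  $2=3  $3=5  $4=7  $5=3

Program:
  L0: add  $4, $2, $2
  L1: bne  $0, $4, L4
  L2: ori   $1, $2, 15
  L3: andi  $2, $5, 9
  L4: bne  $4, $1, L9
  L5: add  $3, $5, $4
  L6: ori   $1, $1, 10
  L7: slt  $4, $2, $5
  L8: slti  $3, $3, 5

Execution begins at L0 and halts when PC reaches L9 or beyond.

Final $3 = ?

9

#0 add  $4, $2, $2 ; 0/15/3/5/6/3
#1 bne  $0, $4, L4 ; 0/15/3/5/6/3 ; →target
#2 ori   $1, $2, 15 ; 0/15/3/5/6/3
#4 bne  $4, $1, L9 ; 0/15/3/5/6/3 ; →target
#5 add  $3, $5, $4 ; 0/15/3/9/6/3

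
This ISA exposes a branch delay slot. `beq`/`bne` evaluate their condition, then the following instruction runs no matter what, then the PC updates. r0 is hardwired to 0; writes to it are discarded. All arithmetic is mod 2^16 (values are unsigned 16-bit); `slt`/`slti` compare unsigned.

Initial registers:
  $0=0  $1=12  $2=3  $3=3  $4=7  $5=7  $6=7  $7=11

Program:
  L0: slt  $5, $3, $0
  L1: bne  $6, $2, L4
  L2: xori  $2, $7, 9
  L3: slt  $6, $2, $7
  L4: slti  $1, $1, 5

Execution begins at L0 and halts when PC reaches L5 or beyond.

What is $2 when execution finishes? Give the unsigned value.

2

  step pc=0: slt  $5, $3, $0  regs=(0,12,3,3,7,0,7,11)
  step pc=1: bne  $6, $2, L4  cond=T  regs=(0,12,3,3,7,0,7,11)
  step pc=2: xori  $2, $7, 9  regs=(0,12,2,3,7,0,7,11)
  step pc=4: slti  $1, $1, 5  regs=(0,0,2,3,7,0,7,11)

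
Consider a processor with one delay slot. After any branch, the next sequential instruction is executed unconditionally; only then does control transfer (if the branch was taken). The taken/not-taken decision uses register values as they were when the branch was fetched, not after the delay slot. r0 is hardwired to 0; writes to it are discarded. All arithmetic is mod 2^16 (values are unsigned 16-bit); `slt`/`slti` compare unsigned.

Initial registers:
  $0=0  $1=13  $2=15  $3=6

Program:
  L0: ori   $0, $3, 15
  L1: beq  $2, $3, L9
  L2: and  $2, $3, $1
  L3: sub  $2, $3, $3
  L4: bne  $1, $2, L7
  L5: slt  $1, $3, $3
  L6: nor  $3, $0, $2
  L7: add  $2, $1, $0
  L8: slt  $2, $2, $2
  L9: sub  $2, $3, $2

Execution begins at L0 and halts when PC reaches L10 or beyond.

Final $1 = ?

0

#0 ori   $0, $3, 15 ; 0/13/15/6
#1 beq  $2, $3, L9 ; 0/13/15/6 ; →fallthru
#2 and  $2, $3, $1 ; 0/13/4/6
#3 sub  $2, $3, $3 ; 0/13/0/6
#4 bne  $1, $2, L7 ; 0/13/0/6 ; →target
#5 slt  $1, $3, $3 ; 0/0/0/6
#7 add  $2, $1, $0 ; 0/0/0/6
#8 slt  $2, $2, $2 ; 0/0/0/6
#9 sub  $2, $3, $2 ; 0/0/6/6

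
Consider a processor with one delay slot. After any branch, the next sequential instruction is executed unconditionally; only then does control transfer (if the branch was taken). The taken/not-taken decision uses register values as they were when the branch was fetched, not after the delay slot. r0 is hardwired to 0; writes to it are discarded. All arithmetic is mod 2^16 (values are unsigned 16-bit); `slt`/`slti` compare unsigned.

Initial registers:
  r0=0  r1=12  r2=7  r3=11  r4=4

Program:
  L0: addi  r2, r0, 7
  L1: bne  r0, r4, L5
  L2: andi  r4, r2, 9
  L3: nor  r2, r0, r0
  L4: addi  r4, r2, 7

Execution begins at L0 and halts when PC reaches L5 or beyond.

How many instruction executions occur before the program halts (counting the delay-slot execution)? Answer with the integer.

#0 addi  r2, r0, 7 ; 0/12/7/11/4
#1 bne  r0, r4, L5 ; 0/12/7/11/4 ; →target
#2 andi  r4, r2, 9 ; 0/12/7/11/1

3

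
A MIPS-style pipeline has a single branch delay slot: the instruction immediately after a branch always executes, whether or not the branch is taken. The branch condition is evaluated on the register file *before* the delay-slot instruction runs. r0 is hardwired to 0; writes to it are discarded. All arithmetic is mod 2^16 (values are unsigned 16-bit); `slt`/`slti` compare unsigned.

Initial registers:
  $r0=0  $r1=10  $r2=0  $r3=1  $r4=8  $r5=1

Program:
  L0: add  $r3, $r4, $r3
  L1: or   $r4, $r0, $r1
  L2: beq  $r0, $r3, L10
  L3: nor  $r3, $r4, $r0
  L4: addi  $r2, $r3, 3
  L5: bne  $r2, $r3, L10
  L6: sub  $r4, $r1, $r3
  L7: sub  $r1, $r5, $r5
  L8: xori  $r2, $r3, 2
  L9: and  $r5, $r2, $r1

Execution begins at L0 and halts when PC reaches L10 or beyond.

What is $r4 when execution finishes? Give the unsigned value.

21

PC=0  add  $r3, $r4, $r3     | $r0=0 $r1=10 $r2=0 $r3=9 $r4=8 $r5=1
PC=1  or   $r4, $r0, $r1     | $r0=0 $r1=10 $r2=0 $r3=9 $r4=10 $r5=1
PC=2  beq  $r0, $r3, L10     | $r0=0 $r1=10 $r2=0 $r3=9 $r4=10 $r5=1  [not taken]
PC=3  nor  $r3, $r4, $r0     | $r0=0 $r1=10 $r2=0 $r3=65525 $r4=10 $r5=1
PC=4  addi  $r2, $r3, 3      | $r0=0 $r1=10 $r2=65528 $r3=65525 $r4=10 $r5=1
PC=5  bne  $r2, $r3, L10     | $r0=0 $r1=10 $r2=65528 $r3=65525 $r4=10 $r5=1  [TAKEN]
PC=6  sub  $r4, $r1, $r3     | $r0=0 $r1=10 $r2=65528 $r3=65525 $r4=21 $r5=1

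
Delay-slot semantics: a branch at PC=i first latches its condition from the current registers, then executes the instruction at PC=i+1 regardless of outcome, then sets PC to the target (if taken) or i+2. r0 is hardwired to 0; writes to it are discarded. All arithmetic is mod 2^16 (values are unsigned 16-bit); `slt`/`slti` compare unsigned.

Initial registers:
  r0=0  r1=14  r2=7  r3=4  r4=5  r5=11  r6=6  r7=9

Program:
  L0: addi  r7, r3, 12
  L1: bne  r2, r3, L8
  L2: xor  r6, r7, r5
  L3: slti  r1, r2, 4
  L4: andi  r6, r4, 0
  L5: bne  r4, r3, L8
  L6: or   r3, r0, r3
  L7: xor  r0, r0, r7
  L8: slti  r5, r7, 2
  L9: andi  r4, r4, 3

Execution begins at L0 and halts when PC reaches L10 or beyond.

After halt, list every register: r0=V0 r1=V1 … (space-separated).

r0=0 r1=14 r2=7 r3=4 r4=1 r5=0 r6=27 r7=16

PC=0  addi  r7, r3, 12       | r0=0 r1=14 r2=7 r3=4 r4=5 r5=11 r6=6 r7=16
PC=1  bne  r2, r3, L8        | r0=0 r1=14 r2=7 r3=4 r4=5 r5=11 r6=6 r7=16  [TAKEN]
PC=2  xor  r6, r7, r5        | r0=0 r1=14 r2=7 r3=4 r4=5 r5=11 r6=27 r7=16
PC=8  slti  r5, r7, 2        | r0=0 r1=14 r2=7 r3=4 r4=5 r5=0 r6=27 r7=16
PC=9  andi  r4, r4, 3        | r0=0 r1=14 r2=7 r3=4 r4=1 r5=0 r6=27 r7=16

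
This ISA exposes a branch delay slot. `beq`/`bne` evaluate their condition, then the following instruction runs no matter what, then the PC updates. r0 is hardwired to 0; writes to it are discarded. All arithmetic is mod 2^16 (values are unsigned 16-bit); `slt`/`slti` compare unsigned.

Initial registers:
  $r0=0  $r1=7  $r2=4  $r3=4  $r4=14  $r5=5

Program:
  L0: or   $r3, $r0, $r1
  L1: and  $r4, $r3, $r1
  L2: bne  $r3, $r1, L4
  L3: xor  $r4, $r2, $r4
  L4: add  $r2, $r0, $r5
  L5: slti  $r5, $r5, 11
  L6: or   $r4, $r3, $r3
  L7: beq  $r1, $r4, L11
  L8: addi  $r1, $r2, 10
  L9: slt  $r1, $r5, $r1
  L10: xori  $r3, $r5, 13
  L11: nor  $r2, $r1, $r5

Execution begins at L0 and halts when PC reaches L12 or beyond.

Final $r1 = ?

#0 or   $r3, $r0, $r1 ; 0/7/4/7/14/5
#1 and  $r4, $r3, $r1 ; 0/7/4/7/7/5
#2 bne  $r3, $r1, L4 ; 0/7/4/7/7/5 ; →fallthru
#3 xor  $r4, $r2, $r4 ; 0/7/4/7/3/5
#4 add  $r2, $r0, $r5 ; 0/7/5/7/3/5
#5 slti  $r5, $r5, 11 ; 0/7/5/7/3/1
#6 or   $r4, $r3, $r3 ; 0/7/5/7/7/1
#7 beq  $r1, $r4, L11 ; 0/7/5/7/7/1 ; →target
#8 addi  $r1, $r2, 10 ; 0/15/5/7/7/1
#11 nor  $r2, $r1, $r5 ; 0/15/65520/7/7/1

15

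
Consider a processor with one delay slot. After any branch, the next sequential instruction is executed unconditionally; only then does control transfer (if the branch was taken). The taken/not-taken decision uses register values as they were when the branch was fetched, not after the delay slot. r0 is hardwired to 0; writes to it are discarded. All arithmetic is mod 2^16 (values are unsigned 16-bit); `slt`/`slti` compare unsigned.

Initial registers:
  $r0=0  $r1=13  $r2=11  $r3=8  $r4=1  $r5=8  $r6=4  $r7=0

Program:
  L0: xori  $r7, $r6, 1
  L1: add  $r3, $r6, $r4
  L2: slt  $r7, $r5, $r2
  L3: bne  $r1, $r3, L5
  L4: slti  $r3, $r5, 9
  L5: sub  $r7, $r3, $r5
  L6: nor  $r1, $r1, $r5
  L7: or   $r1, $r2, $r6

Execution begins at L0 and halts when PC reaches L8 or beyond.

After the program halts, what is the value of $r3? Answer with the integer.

PC=0  xori  $r7, $r6, 1      | $r0=0 $r1=13 $r2=11 $r3=8 $r4=1 $r5=8 $r6=4 $r7=5
PC=1  add  $r3, $r6, $r4     | $r0=0 $r1=13 $r2=11 $r3=5 $r4=1 $r5=8 $r6=4 $r7=5
PC=2  slt  $r7, $r5, $r2     | $r0=0 $r1=13 $r2=11 $r3=5 $r4=1 $r5=8 $r6=4 $r7=1
PC=3  bne  $r1, $r3, L5      | $r0=0 $r1=13 $r2=11 $r3=5 $r4=1 $r5=8 $r6=4 $r7=1  [TAKEN]
PC=4  slti  $r3, $r5, 9      | $r0=0 $r1=13 $r2=11 $r3=1 $r4=1 $r5=8 $r6=4 $r7=1
PC=5  sub  $r7, $r3, $r5     | $r0=0 $r1=13 $r2=11 $r3=1 $r4=1 $r5=8 $r6=4 $r7=65529
PC=6  nor  $r1, $r1, $r5     | $r0=0 $r1=65522 $r2=11 $r3=1 $r4=1 $r5=8 $r6=4 $r7=65529
PC=7  or   $r1, $r2, $r6     | $r0=0 $r1=15 $r2=11 $r3=1 $r4=1 $r5=8 $r6=4 $r7=65529

1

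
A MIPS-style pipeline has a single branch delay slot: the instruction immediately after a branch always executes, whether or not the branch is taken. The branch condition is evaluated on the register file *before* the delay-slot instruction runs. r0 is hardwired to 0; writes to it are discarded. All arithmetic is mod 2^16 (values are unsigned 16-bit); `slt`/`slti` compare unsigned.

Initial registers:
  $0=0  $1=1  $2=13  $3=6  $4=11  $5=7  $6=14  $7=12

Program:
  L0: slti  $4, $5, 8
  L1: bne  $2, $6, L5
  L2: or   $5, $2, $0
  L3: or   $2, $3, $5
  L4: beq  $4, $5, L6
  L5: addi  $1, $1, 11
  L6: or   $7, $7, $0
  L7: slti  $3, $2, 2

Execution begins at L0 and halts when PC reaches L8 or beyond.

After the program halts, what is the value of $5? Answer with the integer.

[0] slti  $4, $5, 8  →  {$0:0, $1:1, $2:13, $3:6, $4:1, $5:7, $6:14, $7:12}
[1] bne  $2, $6, L5  →  {$0:0, $1:1, $2:13, $3:6, $4:1, $5:7, $6:14, $7:12}  ⟨branch taken⟩
[2] or   $5, $2, $0  →  {$0:0, $1:1, $2:13, $3:6, $4:1, $5:13, $6:14, $7:12}
[5] addi  $1, $1, 11  →  {$0:0, $1:12, $2:13, $3:6, $4:1, $5:13, $6:14, $7:12}
[6] or   $7, $7, $0  →  {$0:0, $1:12, $2:13, $3:6, $4:1, $5:13, $6:14, $7:12}
[7] slti  $3, $2, 2  →  {$0:0, $1:12, $2:13, $3:0, $4:1, $5:13, $6:14, $7:12}

13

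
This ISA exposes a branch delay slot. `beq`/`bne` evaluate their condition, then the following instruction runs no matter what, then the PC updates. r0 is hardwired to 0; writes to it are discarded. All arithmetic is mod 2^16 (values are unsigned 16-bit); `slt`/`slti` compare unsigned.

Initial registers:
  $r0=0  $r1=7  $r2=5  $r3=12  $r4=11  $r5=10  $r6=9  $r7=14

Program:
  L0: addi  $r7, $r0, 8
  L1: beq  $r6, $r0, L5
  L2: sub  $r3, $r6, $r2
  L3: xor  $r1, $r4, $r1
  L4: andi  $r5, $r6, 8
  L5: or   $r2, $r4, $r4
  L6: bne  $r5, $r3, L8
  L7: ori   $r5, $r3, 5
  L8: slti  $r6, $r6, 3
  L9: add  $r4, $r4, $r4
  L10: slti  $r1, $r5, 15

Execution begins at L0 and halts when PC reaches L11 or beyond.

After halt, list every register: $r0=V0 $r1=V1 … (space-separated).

  step pc=0: addi  $r7, $r0, 8  regs=(0,7,5,12,11,10,9,8)
  step pc=1: beq  $r6, $r0, L5  cond=F  regs=(0,7,5,12,11,10,9,8)
  step pc=2: sub  $r3, $r6, $r2  regs=(0,7,5,4,11,10,9,8)
  step pc=3: xor  $r1, $r4, $r1  regs=(0,12,5,4,11,10,9,8)
  step pc=4: andi  $r5, $r6, 8  regs=(0,12,5,4,11,8,9,8)
  step pc=5: or   $r2, $r4, $r4  regs=(0,12,11,4,11,8,9,8)
  step pc=6: bne  $r5, $r3, L8  cond=T  regs=(0,12,11,4,11,8,9,8)
  step pc=7: ori   $r5, $r3, 5  regs=(0,12,11,4,11,5,9,8)
  step pc=8: slti  $r6, $r6, 3  regs=(0,12,11,4,11,5,0,8)
  step pc=9: add  $r4, $r4, $r4  regs=(0,12,11,4,22,5,0,8)
  step pc=10: slti  $r1, $r5, 15  regs=(0,1,11,4,22,5,0,8)

$r0=0 $r1=1 $r2=11 $r3=4 $r4=22 $r5=5 $r6=0 $r7=8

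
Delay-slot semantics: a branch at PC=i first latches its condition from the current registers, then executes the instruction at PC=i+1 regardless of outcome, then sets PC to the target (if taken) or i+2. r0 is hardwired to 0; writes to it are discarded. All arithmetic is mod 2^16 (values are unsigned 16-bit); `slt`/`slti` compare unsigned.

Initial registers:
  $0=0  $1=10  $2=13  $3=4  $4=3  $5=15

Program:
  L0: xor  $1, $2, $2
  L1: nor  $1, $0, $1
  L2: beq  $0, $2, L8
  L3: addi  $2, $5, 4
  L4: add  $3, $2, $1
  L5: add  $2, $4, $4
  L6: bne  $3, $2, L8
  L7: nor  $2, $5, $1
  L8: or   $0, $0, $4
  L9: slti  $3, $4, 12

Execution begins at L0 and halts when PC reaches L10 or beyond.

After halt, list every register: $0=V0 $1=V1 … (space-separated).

$0=0 $1=65535 $2=0 $3=1 $4=3 $5=15

[0] xor  $1, $2, $2  →  {$0:0, $1:0, $2:13, $3:4, $4:3, $5:15}
[1] nor  $1, $0, $1  →  {$0:0, $1:65535, $2:13, $3:4, $4:3, $5:15}
[2] beq  $0, $2, L8  →  {$0:0, $1:65535, $2:13, $3:4, $4:3, $5:15}  ⟨branch fallthrough⟩
[3] addi  $2, $5, 4  →  {$0:0, $1:65535, $2:19, $3:4, $4:3, $5:15}
[4] add  $3, $2, $1  →  {$0:0, $1:65535, $2:19, $3:18, $4:3, $5:15}
[5] add  $2, $4, $4  →  {$0:0, $1:65535, $2:6, $3:18, $4:3, $5:15}
[6] bne  $3, $2, L8  →  {$0:0, $1:65535, $2:6, $3:18, $4:3, $5:15}  ⟨branch taken⟩
[7] nor  $2, $5, $1  →  {$0:0, $1:65535, $2:0, $3:18, $4:3, $5:15}
[8] or   $0, $0, $4  →  {$0:0, $1:65535, $2:0, $3:18, $4:3, $5:15}
[9] slti  $3, $4, 12  →  {$0:0, $1:65535, $2:0, $3:1, $4:3, $5:15}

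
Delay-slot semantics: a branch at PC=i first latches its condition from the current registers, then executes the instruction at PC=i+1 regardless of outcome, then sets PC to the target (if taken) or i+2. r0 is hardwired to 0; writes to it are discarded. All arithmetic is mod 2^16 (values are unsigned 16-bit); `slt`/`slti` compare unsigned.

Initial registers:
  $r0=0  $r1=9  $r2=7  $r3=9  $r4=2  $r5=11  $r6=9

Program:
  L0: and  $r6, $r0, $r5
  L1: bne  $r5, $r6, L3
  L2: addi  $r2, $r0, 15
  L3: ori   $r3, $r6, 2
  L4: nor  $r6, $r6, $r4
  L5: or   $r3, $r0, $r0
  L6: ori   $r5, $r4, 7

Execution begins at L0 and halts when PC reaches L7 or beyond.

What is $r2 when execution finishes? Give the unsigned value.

15

PC=0  and  $r6, $r0, $r5     | $r0=0 $r1=9 $r2=7 $r3=9 $r4=2 $r5=11 $r6=0
PC=1  bne  $r5, $r6, L3      | $r0=0 $r1=9 $r2=7 $r3=9 $r4=2 $r5=11 $r6=0  [TAKEN]
PC=2  addi  $r2, $r0, 15     | $r0=0 $r1=9 $r2=15 $r3=9 $r4=2 $r5=11 $r6=0
PC=3  ori   $r3, $r6, 2      | $r0=0 $r1=9 $r2=15 $r3=2 $r4=2 $r5=11 $r6=0
PC=4  nor  $r6, $r6, $r4     | $r0=0 $r1=9 $r2=15 $r3=2 $r4=2 $r5=11 $r6=65533
PC=5  or   $r3, $r0, $r0     | $r0=0 $r1=9 $r2=15 $r3=0 $r4=2 $r5=11 $r6=65533
PC=6  ori   $r5, $r4, 7      | $r0=0 $r1=9 $r2=15 $r3=0 $r4=2 $r5=7 $r6=65533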